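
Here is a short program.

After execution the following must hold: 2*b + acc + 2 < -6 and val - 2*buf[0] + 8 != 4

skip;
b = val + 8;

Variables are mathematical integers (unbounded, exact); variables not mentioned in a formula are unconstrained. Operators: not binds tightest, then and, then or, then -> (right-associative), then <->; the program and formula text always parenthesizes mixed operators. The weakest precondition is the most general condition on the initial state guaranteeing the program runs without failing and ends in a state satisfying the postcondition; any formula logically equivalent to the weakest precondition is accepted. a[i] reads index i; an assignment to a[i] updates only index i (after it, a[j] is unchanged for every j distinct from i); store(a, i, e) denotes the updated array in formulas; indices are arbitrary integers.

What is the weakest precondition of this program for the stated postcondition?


Working backward. After the program, the postcondition 2*b + acc + 2 < -6 and val - 2*buf[0] + 8 != 4 must hold; in canonical form it is acc + 2*b < -8 and val != 2*buf[0] - 4.
Before b := val + 8: acc + 2*val < -24 and val != 2*buf[0] - 4
Before skip: acc + 2*val < -24 and val != 2*buf[0] - 4
Answer: WP = acc + 2*val < -24 and val != 2*buf[0] - 4


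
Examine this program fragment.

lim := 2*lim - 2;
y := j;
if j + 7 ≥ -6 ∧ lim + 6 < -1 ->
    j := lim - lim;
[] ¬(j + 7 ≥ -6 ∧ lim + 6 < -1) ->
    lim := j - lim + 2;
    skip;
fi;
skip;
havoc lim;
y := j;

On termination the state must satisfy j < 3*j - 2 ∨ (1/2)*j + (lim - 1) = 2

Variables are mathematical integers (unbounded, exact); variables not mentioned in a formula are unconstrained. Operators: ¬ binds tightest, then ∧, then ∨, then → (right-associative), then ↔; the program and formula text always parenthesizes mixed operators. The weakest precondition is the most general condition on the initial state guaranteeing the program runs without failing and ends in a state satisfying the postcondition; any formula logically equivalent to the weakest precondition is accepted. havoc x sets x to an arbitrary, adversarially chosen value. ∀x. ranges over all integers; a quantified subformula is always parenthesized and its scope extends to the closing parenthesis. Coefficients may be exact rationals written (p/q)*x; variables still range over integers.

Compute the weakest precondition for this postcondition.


Working backward. After the program, the postcondition j < 3*j - 2 ∨ (1/2)*j + (lim - 1) = 2 must hold; in canonical form it is 2*j > 2 ∨ (1/2)*j + lim = 3.
Before y := j: 2*j > 2 ∨ (1/2)*j + lim = 3
Before havoc lim: ∀lim_1. (2*j > 2 ∨ (1/2)*j + lim_1 = 3)
Before skip: ∀lim_1. (2*j > 2 ∨ (1/2)*j + lim_1 = 3)
Then branch requires ∀lim_1. lim_1 = 3; else branch requires ∀lim_1. (2*j > 2 ∨ (1/2)*j + lim_1 = 3).
Before the if: ((j ≥ -13 ∧ lim < -7) → (∀lim_1. lim_1 = 3)) ∧ ((¬(j ≥ -13 ∧ lim < -7)) → (∀lim_1. (2*j > 2 ∨ (1/2)*j + lim_1 = 3)))
Before y := j: ((j ≥ -13 ∧ lim < -7) → (∀lim_1. lim_1 = 3)) ∧ ((¬(j ≥ -13 ∧ lim < -7)) → (∀lim_1. (2*j > 2 ∨ (1/2)*j + lim_1 = 3)))
Before lim := 2*lim - 2: ((j ≥ -13 ∧ 2*lim < -5) → (∀lim_1. lim_1 = 3)) ∧ ((¬(j ≥ -13 ∧ 2*lim < -5)) → (∀lim_1. (2*j > 2 ∨ (1/2)*j + lim_1 = 3)))
Answer: WP = ((j ≥ -13 ∧ 2*lim < -5) → (∀lim_1. lim_1 = 3)) ∧ ((¬(j ≥ -13 ∧ 2*lim < -5)) → (∀lim_1. (2*j > 2 ∨ (1/2)*j + lim_1 = 3)))


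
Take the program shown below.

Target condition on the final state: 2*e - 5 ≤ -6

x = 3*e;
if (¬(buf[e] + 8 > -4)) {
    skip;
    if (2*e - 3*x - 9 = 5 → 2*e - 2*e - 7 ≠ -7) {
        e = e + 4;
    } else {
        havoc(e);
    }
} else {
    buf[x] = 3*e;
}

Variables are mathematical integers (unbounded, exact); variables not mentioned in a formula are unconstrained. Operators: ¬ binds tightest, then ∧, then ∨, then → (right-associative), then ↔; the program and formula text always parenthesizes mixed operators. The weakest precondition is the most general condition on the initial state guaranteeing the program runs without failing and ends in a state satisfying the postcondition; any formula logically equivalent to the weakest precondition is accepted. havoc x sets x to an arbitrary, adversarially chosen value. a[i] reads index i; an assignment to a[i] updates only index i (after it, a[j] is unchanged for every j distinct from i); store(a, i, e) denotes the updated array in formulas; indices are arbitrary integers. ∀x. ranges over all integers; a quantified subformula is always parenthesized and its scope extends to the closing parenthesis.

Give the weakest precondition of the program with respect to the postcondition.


Working backward. After the program, the postcondition 2*e - 5 ≤ -6 must hold; in canonical form it is 2*e ≤ -1.
Then branch requires ((¬(2*e = 3*x + 14)) → 2*e ≤ -9) ∧ (2*e = 3*x + 14 → (∀e_1. 2*e_1 ≤ -1)); else branch requires 2*e ≤ -1.
Before the if: ((¬(buf[e] > -12)) → (((¬(2*e = 3*x + 14)) → 2*e ≤ -9) ∧ (2*e = 3*x + 14 → (∀e_1. 2*e_1 ≤ -1)))) ∧ (buf[e] > -12 → 2*e ≤ -1)
Before x := 3*e: ((¬(buf[e] > -12)) → (((¬(7*e = -14)) → 2*e ≤ -9) ∧ (7*e = -14 → (∀e_1. 2*e_1 ≤ -1)))) ∧ (buf[e] > -12 → 2*e ≤ -1)
Answer: WP = ((¬(buf[e] > -12)) → (((¬(7*e = -14)) → 2*e ≤ -9) ∧ (7*e = -14 → (∀e_1. 2*e_1 ≤ -1)))) ∧ (buf[e] > -12 → 2*e ≤ -1)


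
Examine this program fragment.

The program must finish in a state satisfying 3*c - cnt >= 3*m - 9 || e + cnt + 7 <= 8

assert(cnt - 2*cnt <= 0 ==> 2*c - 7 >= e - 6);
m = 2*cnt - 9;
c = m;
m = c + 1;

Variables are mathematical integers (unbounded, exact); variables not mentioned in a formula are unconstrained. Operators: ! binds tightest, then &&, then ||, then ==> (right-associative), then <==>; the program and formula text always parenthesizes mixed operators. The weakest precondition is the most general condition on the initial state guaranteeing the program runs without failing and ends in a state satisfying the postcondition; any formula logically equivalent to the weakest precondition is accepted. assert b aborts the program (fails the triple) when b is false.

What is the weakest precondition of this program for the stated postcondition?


Working backward. After the program, the postcondition 3*c - cnt >= 3*m - 9 || e + cnt + 7 <= 8 must hold; in canonical form it is 3*c >= cnt + 3*m - 9 || cnt + e <= 1.
Before m := c + 1: cnt <= 6 || cnt + e <= 1
Before c := m: cnt <= 6 || cnt + e <= 1
Before m := 2*cnt - 9: cnt <= 6 || cnt + e <= 1
Before assert cnt - 2*cnt <= 0 ==> 2*c - 7 >= e - 6: (cnt >= 0 ==> 2*c >= e + 1) && (cnt <= 6 || cnt + e <= 1)
Answer: WP = (cnt >= 0 ==> 2*c >= e + 1) && (cnt <= 6 || cnt + e <= 1)


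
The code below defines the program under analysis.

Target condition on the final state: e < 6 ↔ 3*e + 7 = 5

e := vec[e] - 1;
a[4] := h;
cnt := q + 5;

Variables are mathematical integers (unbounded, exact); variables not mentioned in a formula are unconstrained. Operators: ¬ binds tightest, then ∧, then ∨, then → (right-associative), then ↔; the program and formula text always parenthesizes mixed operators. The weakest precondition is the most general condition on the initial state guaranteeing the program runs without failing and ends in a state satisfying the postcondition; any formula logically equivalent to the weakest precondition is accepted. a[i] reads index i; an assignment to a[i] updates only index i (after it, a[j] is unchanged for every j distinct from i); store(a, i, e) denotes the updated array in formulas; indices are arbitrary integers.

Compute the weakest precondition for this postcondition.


Working backward. After the program, the postcondition e < 6 ↔ 3*e + 7 = 5 must hold; in canonical form it is e < 6 ↔ 3*e = -2.
Before cnt := q + 5: e < 6 ↔ 3*e = -2
Before a[4] := h: e < 6 ↔ 3*e = -2
Before e := vec[e] - 1: vec[e] < 7 ↔ 3*vec[e] = 1
Answer: WP = vec[e] < 7 ↔ 3*vec[e] = 1


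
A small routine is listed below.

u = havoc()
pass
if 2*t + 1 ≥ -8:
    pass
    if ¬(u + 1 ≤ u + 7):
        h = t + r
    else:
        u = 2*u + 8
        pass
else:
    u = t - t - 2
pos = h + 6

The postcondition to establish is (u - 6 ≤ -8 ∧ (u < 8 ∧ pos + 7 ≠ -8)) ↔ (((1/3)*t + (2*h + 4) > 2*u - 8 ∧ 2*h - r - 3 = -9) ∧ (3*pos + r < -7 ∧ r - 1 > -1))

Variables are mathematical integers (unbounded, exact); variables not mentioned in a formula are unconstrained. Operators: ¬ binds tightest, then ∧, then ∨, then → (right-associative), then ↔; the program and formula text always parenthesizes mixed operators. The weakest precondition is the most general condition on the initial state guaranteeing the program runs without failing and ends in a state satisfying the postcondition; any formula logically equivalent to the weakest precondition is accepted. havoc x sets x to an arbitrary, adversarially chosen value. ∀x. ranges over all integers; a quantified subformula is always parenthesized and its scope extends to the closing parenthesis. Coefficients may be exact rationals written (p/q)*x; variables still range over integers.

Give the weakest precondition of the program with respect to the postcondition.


Working backward. After the program, the postcondition (u - 6 ≤ -8 ∧ (u < 8 ∧ pos + 7 ≠ -8)) ↔ (((1/3)*t + (2*h + 4) > 2*u - 8 ∧ 2*h - r - 3 = -9) ∧ (3*pos + r < -7 ∧ r - 1 > -1)) must hold; in canonical form it is (u ≤ -2 ∧ u < 8 ∧ pos ≠ -15) ↔ (2*h + (1/3)*t > 2*u - 12 ∧ 2*h = r - 6 ∧ 3*pos + r < -7 ∧ r > 0).
Before pos := h + 6: (u ≤ -2 ∧ u < 8 ∧ h ≠ -21) ↔ (2*h + (1/3)*t > 2*u - 12 ∧ 2*h = r - 6 ∧ 3*h + r < -25 ∧ r > 0)
Then branch requires (2*u ≤ -10 ∧ 2*u < 0 ∧ h ≠ -21) ↔ (2*h + (1/3)*t > 4*u + 4 ∧ 2*h = r - 6 ∧ 3*h + r < -25 ∧ r > 0); else branch requires h ≠ -21 ↔ (2*h + (1/3)*t > -16 ∧ 2*h = r - 6 ∧ 3*h + r < -25 ∧ r > 0).
Before the if: (2*t ≥ -9 → ((2*u ≤ -10 ∧ 2*u < 0 ∧ h ≠ -21) ↔ (2*h + (1/3)*t > 4*u + 4 ∧ 2*h = r - 6 ∧ 3*h + r < -25 ∧ r > 0))) ∧ ((¬(2*t ≥ -9)) → (h ≠ -21 ↔ (2*h + (1/3)*t > -16 ∧ 2*h = r - 6 ∧ 3*h + r < -25 ∧ r > 0)))
Before skip: (2*t ≥ -9 → ((2*u ≤ -10 ∧ 2*u < 0 ∧ h ≠ -21) ↔ (2*h + (1/3)*t > 4*u + 4 ∧ 2*h = r - 6 ∧ 3*h + r < -25 ∧ r > 0))) ∧ ((¬(2*t ≥ -9)) → (h ≠ -21 ↔ (2*h + (1/3)*t > -16 ∧ 2*h = r - 6 ∧ 3*h + r < -25 ∧ r > 0)))
Before havoc u: ∀u_1. ((2*t ≥ -9 → ((2*u_1 ≤ -10 ∧ 2*u_1 < 0 ∧ h ≠ -21) ↔ (2*h + (1/3)*t > 4*u_1 + 4 ∧ 2*h = r - 6 ∧ 3*h + r < -25 ∧ r > 0))) ∧ ((¬(2*t ≥ -9)) → (h ≠ -21 ↔ (2*h + (1/3)*t > -16 ∧ 2*h = r - 6 ∧ 3*h + r < -25 ∧ r > 0))))
Answer: WP = ∀u_1. ((2*t ≥ -9 → ((2*u_1 ≤ -10 ∧ 2*u_1 < 0 ∧ h ≠ -21) ↔ (2*h + (1/3)*t > 4*u_1 + 4 ∧ 2*h = r - 6 ∧ 3*h + r < -25 ∧ r > 0))) ∧ ((¬(2*t ≥ -9)) → (h ≠ -21 ↔ (2*h + (1/3)*t > -16 ∧ 2*h = r - 6 ∧ 3*h + r < -25 ∧ r > 0))))


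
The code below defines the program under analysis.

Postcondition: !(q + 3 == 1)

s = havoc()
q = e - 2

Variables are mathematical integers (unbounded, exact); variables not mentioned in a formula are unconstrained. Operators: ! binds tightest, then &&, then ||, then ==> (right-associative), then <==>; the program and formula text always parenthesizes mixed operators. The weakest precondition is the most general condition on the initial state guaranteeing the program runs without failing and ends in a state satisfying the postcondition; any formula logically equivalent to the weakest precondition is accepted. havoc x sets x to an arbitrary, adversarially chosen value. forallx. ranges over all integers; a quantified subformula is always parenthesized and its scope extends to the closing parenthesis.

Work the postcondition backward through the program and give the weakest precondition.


Working backward. After the program, the postcondition !(q + 3 == 1) must hold; in canonical form it is !(q == -2).
Before q := e - 2: !(e == 0)
Before havoc s: !(e == 0)
Answer: WP = !(e == 0)


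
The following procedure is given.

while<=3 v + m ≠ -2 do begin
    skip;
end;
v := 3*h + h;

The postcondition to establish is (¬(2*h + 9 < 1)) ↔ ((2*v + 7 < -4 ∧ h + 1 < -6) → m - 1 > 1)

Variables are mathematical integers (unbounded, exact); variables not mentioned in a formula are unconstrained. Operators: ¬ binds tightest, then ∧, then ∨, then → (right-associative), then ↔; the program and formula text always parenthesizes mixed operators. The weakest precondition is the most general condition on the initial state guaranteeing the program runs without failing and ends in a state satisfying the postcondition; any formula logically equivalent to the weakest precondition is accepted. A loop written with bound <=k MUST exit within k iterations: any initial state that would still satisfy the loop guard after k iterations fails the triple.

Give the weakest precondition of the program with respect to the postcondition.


Working backward. After the program, the postcondition (¬(2*h + 9 < 1)) ↔ ((2*v + 7 < -4 ∧ h + 1 < -6) → m - 1 > 1) must hold; in canonical form it is (¬(2*h < -8)) ↔ ((2*v < -11 ∧ h < -7) → m > 2).
Before v := 3*h + h: (¬(2*h < -8)) ↔ ((8*h < -11 ∧ h < -7) → m > 2)
Before the loop (bound <=3), unroll the exhaustion recursion (WP_0 = exit-now case; WP_j = one more guarded iteration, up to j = 3):
  WP_0: (¬(m + v ≠ -2)) ∧ ((¬(2*h < -8)) ↔ ((8*h < -11 ∧ h < -7) → m > 2))
  WP_1: (m + v ≠ -2 → ((¬(m + v ≠ -2)) ∧ ((¬(2*h < -8)) ↔ ((8*h < -11 ∧ h < -7) → m > 2)))) ∧ ((¬(m + v ≠ -2)) → ((¬(2*h < -8)) ↔ ((8*h < -11 ∧ h < -7) → m > 2)))
  WP_2: (m + v ≠ -2 → ((m + v ≠ -2 → ((¬(m + v ≠ -2)) ∧ ((¬(2*h < -8)) ↔ ((8*h < -11 ∧ h < -7) → m > 2)))) ∧ ((¬(m + v ≠ -2)) → ((¬(2*h < -8)) ↔ ((8*h < -11 ∧ h < -7) → m > 2))))) ∧ ((¬(m + v ≠ -2)) → ((¬(2*h < -8)) ↔ ((8*h < -11 ∧ h < -7) → m > 2)))
  WP_3: (m + v ≠ -2 → ((m + v ≠ -2 → ((m + v ≠ -2 → ((¬(m + v ≠ -2)) ∧ ((¬(2*h < -8)) ↔ ((8*h < -11 ∧ h < -7) → m > 2)))) ∧ ((¬(m + v ≠ -2)) → ((¬(2*h < -8)) ↔ ((8*h < -11 ∧ h < -7) → m > 2))))) ∧ ((¬(m + v ≠ -2)) → ((¬(2*h < -8)) ↔ ((8*h < -11 ∧ h < -7) → m > 2))))) ∧ ((¬(m + v ≠ -2)) → ((¬(2*h < -8)) ↔ ((8*h < -11 ∧ h < -7) → m > 2)))
So before the loop: (m + v ≠ -2 → ((m + v ≠ -2 → ((m + v ≠ -2 → ((¬(m + v ≠ -2)) ∧ ((¬(2*h < -8)) ↔ ((8*h < -11 ∧ h < -7) → m > 2)))) ∧ ((¬(m + v ≠ -2)) → ((¬(2*h < -8)) ↔ ((8*h < -11 ∧ h < -7) → m > 2))))) ∧ ((¬(m + v ≠ -2)) → ((¬(2*h < -8)) ↔ ((8*h < -11 ∧ h < -7) → m > 2))))) ∧ ((¬(m + v ≠ -2)) → ((¬(2*h < -8)) ↔ ((8*h < -11 ∧ h < -7) → m > 2)))
Answer: WP = (m + v ≠ -2 → ((m + v ≠ -2 → ((m + v ≠ -2 → ((¬(m + v ≠ -2)) ∧ ((¬(2*h < -8)) ↔ ((8*h < -11 ∧ h < -7) → m > 2)))) ∧ ((¬(m + v ≠ -2)) → ((¬(2*h < -8)) ↔ ((8*h < -11 ∧ h < -7) → m > 2))))) ∧ ((¬(m + v ≠ -2)) → ((¬(2*h < -8)) ↔ ((8*h < -11 ∧ h < -7) → m > 2))))) ∧ ((¬(m + v ≠ -2)) → ((¬(2*h < -8)) ↔ ((8*h < -11 ∧ h < -7) → m > 2)))


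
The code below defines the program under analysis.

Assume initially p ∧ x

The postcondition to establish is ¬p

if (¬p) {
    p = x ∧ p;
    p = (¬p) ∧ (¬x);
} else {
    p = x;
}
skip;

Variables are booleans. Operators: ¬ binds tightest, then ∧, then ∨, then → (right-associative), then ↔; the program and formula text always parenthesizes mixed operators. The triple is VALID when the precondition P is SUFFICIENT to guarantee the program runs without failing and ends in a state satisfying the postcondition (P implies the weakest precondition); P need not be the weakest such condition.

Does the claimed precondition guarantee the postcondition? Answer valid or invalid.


Working backward. After the program, ¬p must hold.
Before skip: ¬p
Then branch requires ¬((¬(x ∧ p)) ∧ (¬x)); else branch requires ¬x.
Before the if: ((¬p) → (¬((¬(x ∧ p)) ∧ (¬x)))) ∧ (p → (¬x))
The weakest precondition is ((¬p) → (¬((¬(x ∧ p)) ∧ (¬x)))) ∧ (p → (¬x)).
Check whether p ∧ x implies it.
Countermodel: at the initial state p = true, x = true, the precondition holds but the weakest precondition fails.
Answer: invalid


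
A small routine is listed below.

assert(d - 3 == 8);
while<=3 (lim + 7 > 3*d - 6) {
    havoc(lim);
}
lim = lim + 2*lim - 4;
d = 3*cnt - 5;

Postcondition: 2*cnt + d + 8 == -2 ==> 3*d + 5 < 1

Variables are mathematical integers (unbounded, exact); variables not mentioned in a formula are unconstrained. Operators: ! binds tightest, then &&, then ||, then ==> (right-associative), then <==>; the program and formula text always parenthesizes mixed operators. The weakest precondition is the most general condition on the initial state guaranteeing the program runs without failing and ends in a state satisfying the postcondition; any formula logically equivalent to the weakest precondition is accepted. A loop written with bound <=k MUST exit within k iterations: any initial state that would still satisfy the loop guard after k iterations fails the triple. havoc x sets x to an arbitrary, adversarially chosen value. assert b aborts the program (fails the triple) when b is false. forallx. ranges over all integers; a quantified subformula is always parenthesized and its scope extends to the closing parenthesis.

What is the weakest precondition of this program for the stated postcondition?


Working backward. After the program, the postcondition 2*cnt + d + 8 == -2 ==> 3*d + 5 < 1 must hold; in canonical form it is 2*cnt + d == -10 ==> 3*d < -4.
Before d := 3*cnt - 5: 5*cnt == -5 ==> 9*cnt < 11
Before lim := lim + 2*lim - 4: 5*cnt == -5 ==> 9*cnt < 11
Before the loop (bound <=3), unroll the exhaustion recursion (WP_0 = exit-now case; WP_j = one more guarded iteration, up to j = 3):
  WP_0: (!(lim > 3*d - 13)) && (5*cnt == -5 ==> 9*cnt < 11)
  WP_1: (lim > 3*d - 13 ==> (forall lim_1. ((!(lim_1 > 3*d - 13)) && (5*cnt == -5 ==> 9*cnt < 11)))) && ((!(lim > 3*d - 13)) ==> (5*cnt == -5 ==> 9*cnt < 11))
  WP_2: (lim > 3*d - 13 ==> (forall lim_2. ((lim_2 > 3*d - 13 ==> (forall lim_1. ((!(lim_1 > 3*d - 13)) && (5*cnt == -5 ==> 9*cnt < 11)))) && ((!(lim_2 > 3*d - 13)) ==> (5*cnt == -5 ==> 9*cnt < 11))))) && ((!(lim > 3*d - 13)) ==> (5*cnt == -5 ==> 9*cnt < 11))
  WP_3: (lim > 3*d - 13 ==> (forall lim_3. ((lim_3 > 3*d - 13 ==> (forall lim_2. ((lim_2 > 3*d - 13 ==> (forall lim_1. ((!(lim_1 > 3*d - 13)) && (5*cnt == -5 ==> 9*cnt < 11)))) && ((!(lim_2 > 3*d - 13)) ==> (5*cnt == -5 ==> 9*cnt < 11))))) && ((!(lim_3 > 3*d - 13)) ==> (5*cnt == -5 ==> 9*cnt < 11))))) && ((!(lim > 3*d - 13)) ==> (5*cnt == -5 ==> 9*cnt < 11))
So before the loop: (lim > 3*d - 13 ==> (forall lim_3. ((lim_3 > 3*d - 13 ==> (forall lim_2. ((lim_2 > 3*d - 13 ==> (forall lim_1. ((!(lim_1 > 3*d - 13)) && (5*cnt == -5 ==> 9*cnt < 11)))) && ((!(lim_2 > 3*d - 13)) ==> (5*cnt == -5 ==> 9*cnt < 11))))) && ((!(lim_3 > 3*d - 13)) ==> (5*cnt == -5 ==> 9*cnt < 11))))) && ((!(lim > 3*d - 13)) ==> (5*cnt == -5 ==> 9*cnt < 11))
Before assert d - 3 == 8: d == 11 && (lim > 3*d - 13 ==> (forall lim_3. ((lim_3 > 3*d - 13 ==> (forall lim_2. ((lim_2 > 3*d - 13 ==> (forall lim_1. ((!(lim_1 > 3*d - 13)) && (5*cnt == -5 ==> 9*cnt < 11)))) && ((!(lim_2 > 3*d - 13)) ==> (5*cnt == -5 ==> 9*cnt < 11))))) && ((!(lim_3 > 3*d - 13)) ==> (5*cnt == -5 ==> 9*cnt < 11))))) && ((!(lim > 3*d - 13)) ==> (5*cnt == -5 ==> 9*cnt < 11))
Answer: WP = d == 11 && (lim > 3*d - 13 ==> (forall lim_3. ((lim_3 > 3*d - 13 ==> (forall lim_2. ((lim_2 > 3*d - 13 ==> (forall lim_1. ((!(lim_1 > 3*d - 13)) && (5*cnt == -5 ==> 9*cnt < 11)))) && ((!(lim_2 > 3*d - 13)) ==> (5*cnt == -5 ==> 9*cnt < 11))))) && ((!(lim_3 > 3*d - 13)) ==> (5*cnt == -5 ==> 9*cnt < 11))))) && ((!(lim > 3*d - 13)) ==> (5*cnt == -5 ==> 9*cnt < 11))


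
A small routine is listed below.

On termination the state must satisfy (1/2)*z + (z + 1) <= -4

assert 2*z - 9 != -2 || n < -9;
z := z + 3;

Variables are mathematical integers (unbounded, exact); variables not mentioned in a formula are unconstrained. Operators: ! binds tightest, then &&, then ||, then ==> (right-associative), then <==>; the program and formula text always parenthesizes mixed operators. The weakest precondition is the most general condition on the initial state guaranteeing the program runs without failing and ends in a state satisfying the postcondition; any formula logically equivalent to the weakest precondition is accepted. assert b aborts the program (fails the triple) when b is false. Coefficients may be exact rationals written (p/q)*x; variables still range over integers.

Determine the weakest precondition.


Working backward. After the program, the postcondition (1/2)*z + (z + 1) <= -4 must hold; in canonical form it is (3/2)*z <= -5.
Before z := z + 3: (3/2)*z <= -19/2
Before assert 2*z - 9 != -2 || n < -9: (2*z != 7 || n < -9) && (3/2)*z <= -19/2
Answer: WP = (2*z != 7 || n < -9) && (3/2)*z <= -19/2


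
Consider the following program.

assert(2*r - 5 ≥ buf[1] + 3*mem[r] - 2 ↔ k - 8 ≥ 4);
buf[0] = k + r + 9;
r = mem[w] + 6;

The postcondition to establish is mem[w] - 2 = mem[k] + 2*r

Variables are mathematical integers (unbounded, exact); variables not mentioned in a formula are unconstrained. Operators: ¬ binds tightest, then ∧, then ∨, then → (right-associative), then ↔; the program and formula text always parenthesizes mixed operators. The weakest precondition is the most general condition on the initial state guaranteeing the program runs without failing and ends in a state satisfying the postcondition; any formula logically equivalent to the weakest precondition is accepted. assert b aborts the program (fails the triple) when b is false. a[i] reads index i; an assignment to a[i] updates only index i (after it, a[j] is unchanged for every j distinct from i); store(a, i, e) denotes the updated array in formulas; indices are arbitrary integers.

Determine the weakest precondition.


Working backward. After the program, the postcondition mem[w] - 2 = mem[k] + 2*r must hold; in canonical form it is mem[w] = mem[k] + 2*r + 2.
Before r := mem[w] + 6: mem[k] + mem[w] = -14
Before buf[0] := k + r + 9: mem[k] + mem[w] = -14
Before assert 2*r - 5 ≥ buf[1] + 3*mem[r] - 2 ↔ k - 8 ≥ 4: (2*r ≥ buf[1] + 3*mem[r] + 3 ↔ k ≥ 12) ∧ mem[k] + mem[w] = -14
Answer: WP = (2*r ≥ buf[1] + 3*mem[r] + 3 ↔ k ≥ 12) ∧ mem[k] + mem[w] = -14


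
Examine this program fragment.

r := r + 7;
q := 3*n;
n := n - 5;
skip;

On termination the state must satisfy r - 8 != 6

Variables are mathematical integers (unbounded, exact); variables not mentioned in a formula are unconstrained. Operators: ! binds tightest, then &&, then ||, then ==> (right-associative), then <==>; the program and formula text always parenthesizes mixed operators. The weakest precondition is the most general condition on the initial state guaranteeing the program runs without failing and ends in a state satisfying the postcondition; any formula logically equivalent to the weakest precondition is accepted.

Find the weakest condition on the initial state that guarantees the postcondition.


Working backward. After the program, the postcondition r - 8 != 6 must hold; in canonical form it is r != 14.
Before skip: r != 14
Before n := n - 5: r != 14
Before q := 3*n: r != 14
Before r := r + 7: r != 7
Answer: WP = r != 7


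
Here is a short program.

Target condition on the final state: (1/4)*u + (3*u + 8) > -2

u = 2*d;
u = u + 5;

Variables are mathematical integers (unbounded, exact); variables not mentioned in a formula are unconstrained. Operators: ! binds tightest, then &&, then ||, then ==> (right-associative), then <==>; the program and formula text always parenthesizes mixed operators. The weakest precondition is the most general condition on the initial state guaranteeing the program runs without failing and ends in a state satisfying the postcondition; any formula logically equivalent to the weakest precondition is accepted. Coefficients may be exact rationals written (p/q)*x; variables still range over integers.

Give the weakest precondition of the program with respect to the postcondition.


Working backward. After the program, the postcondition (1/4)*u + (3*u + 8) > -2 must hold; in canonical form it is (13/4)*u > -10.
Before u := u + 5: (13/4)*u > -105/4
Before u := 2*d: (13/2)*d > -105/4
Answer: WP = (13/2)*d > -105/4


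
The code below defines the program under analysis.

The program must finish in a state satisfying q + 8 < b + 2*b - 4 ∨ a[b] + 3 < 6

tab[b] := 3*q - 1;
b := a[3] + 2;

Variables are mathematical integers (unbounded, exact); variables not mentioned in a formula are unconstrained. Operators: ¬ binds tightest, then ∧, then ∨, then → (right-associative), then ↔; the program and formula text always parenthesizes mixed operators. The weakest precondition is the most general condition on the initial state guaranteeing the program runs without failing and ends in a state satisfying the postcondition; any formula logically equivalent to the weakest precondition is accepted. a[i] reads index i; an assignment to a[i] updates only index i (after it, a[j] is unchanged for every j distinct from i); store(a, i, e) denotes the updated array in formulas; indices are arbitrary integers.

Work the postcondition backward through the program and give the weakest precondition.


Working backward. After the program, the postcondition q + 8 < b + 2*b - 4 ∨ a[b] + 3 < 6 must hold; in canonical form it is q < 3*b - 12 ∨ a[b] < 3.
Before b := a[3] + 2: q < 3*a[3] - 6 ∨ a[a[3] + 2] < 3
Before tab[b] := 3*q - 1: q < 3*a[3] - 6 ∨ a[a[3] + 2] < 3
Answer: WP = q < 3*a[3] - 6 ∨ a[a[3] + 2] < 3


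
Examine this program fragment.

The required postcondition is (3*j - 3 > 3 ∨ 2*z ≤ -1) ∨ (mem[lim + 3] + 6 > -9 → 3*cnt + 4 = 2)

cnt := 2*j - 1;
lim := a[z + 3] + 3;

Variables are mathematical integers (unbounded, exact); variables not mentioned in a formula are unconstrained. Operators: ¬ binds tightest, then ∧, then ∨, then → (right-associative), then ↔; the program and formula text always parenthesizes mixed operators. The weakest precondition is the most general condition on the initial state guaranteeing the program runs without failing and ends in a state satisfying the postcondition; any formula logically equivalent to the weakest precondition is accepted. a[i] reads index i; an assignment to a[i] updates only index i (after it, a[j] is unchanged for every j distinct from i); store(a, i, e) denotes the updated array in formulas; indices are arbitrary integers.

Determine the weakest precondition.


Working backward. After the program, the postcondition (3*j - 3 > 3 ∨ 2*z ≤ -1) ∨ (mem[lim + 3] + 6 > -9 → 3*cnt + 4 = 2) must hold; in canonical form it is 3*j > 6 ∨ 2*z ≤ -1 ∨ (mem[lim + 3] > -15 → 3*cnt = -2).
Before lim := a[z + 3] + 3: 3*j > 6 ∨ 2*z ≤ -1 ∨ (mem[a[z + 3] + 6] > -15 → 3*cnt = -2)
Before cnt := 2*j - 1: 3*j > 6 ∨ 2*z ≤ -1 ∨ (mem[a[z + 3] + 6] > -15 → 6*j = 1)
Answer: WP = 3*j > 6 ∨ 2*z ≤ -1 ∨ (mem[a[z + 3] + 6] > -15 → 6*j = 1)


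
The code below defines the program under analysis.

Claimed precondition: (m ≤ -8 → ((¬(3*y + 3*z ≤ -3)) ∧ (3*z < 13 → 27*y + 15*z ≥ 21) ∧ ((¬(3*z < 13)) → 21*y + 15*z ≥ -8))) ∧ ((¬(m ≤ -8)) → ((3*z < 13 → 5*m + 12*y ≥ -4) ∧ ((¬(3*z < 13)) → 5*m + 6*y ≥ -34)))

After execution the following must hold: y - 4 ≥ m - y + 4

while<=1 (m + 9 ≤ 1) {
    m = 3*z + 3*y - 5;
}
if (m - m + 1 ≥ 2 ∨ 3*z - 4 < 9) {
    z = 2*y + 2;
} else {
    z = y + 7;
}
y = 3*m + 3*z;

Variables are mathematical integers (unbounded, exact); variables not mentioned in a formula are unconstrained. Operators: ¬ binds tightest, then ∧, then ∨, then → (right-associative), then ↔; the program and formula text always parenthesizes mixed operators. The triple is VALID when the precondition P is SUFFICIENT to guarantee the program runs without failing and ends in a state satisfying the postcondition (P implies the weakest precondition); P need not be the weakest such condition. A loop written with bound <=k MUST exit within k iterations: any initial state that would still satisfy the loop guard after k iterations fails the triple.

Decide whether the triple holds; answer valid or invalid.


Working backward. After the program, the postcondition y - 4 ≥ m - y + 4 must hold; in canonical form it is 2*y ≥ m + 8.
Before y := 3*m + 3*z: 5*m + 6*z ≥ 8
Then branch requires 5*m + 12*y ≥ -4; else branch requires 5*m + 6*y ≥ -34.
Before the if: (3*z < 13 → 5*m + 12*y ≥ -4) ∧ ((¬(3*z < 13)) → 5*m + 6*y ≥ -34)
Before the loop (bound <=1), unroll the exhaustion recursion (WP_0 = exit-now case; WP_j = one more guarded iteration, up to j = 1):
  WP_0: (¬(m ≤ -8)) ∧ (3*z < 13 → 5*m + 12*y ≥ -4) ∧ ((¬(3*z < 13)) → 5*m + 6*y ≥ -34)
  WP_1: (m ≤ -8 → ((¬(3*y + 3*z ≤ -3)) ∧ (3*z < 13 → 27*y + 15*z ≥ 21) ∧ ((¬(3*z < 13)) → 21*y + 15*z ≥ -9))) ∧ ((¬(m ≤ -8)) → ((3*z < 13 → 5*m + 12*y ≥ -4) ∧ ((¬(3*z < 13)) → 5*m + 6*y ≥ -34)))
So before the loop: (m ≤ -8 → ((¬(3*y + 3*z ≤ -3)) ∧ (3*z < 13 → 27*y + 15*z ≥ 21) ∧ ((¬(3*z < 13)) → 21*y + 15*z ≥ -9))) ∧ ((¬(m ≤ -8)) → ((3*z < 13 → 5*m + 12*y ≥ -4) ∧ ((¬(3*z < 13)) → 5*m + 6*y ≥ -34)))
The weakest precondition is (m ≤ -8 → ((¬(3*y + 3*z ≤ -3)) ∧ (3*z < 13 → 27*y + 15*z ≥ 21) ∧ ((¬(3*z < 13)) → 21*y + 15*z ≥ -9))) ∧ ((¬(m ≤ -8)) → ((3*z < 13 → 5*m + 12*y ≥ -4) ∧ ((¬(3*z < 13)) → 5*m + 6*y ≥ -34))).
Check whether (m ≤ -8 → ((¬(3*y + 3*z ≤ -3)) ∧ (3*z < 13 → 27*y + 15*z ≥ 21) ∧ ((¬(3*z < 13)) → 21*y + 15*z ≥ -8))) ∧ ((¬(m ≤ -8)) → ((3*z < 13 → 5*m + 12*y ≥ -4) ∧ ((¬(3*z < 13)) → 5*m + 6*y ≥ -34))) implies it.
Every state satisfying the precondition satisfies the weakest precondition: the implication holds.
Answer: valid


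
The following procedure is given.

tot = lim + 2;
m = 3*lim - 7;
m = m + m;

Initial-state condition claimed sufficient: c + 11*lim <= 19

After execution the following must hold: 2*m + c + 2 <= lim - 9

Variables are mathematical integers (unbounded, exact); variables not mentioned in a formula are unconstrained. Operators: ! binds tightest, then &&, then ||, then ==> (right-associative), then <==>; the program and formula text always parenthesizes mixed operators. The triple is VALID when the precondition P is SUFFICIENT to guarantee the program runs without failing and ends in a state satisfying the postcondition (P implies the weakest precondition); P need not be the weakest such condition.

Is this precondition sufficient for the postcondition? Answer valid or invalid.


Working backward. After the program, the postcondition 2*m + c + 2 <= lim - 9 must hold; in canonical form it is c + 2*m <= lim - 11.
Before m := m + m: c + 4*m <= lim - 11
Before m := 3*lim - 7: c + 11*lim <= 17
Before tot := lim + 2: c + 11*lim <= 17
The weakest precondition is c + 11*lim <= 17.
Check whether c + 11*lim <= 19 implies it.
Countermodel: at the initial state c = 18, lim = 0, the precondition holds but the weakest precondition fails.
Answer: invalid


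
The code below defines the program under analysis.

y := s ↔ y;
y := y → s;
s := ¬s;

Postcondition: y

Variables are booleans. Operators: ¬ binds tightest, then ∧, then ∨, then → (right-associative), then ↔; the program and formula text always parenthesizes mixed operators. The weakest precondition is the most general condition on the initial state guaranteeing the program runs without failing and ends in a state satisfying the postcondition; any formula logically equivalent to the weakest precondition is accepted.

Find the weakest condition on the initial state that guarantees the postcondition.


Working backward. After the program, y must hold.
Before s := ¬s: y
Before y := y → s: y → s
Before y := s ↔ y: (s ↔ y) → s
Answer: WP = (s ↔ y) → s


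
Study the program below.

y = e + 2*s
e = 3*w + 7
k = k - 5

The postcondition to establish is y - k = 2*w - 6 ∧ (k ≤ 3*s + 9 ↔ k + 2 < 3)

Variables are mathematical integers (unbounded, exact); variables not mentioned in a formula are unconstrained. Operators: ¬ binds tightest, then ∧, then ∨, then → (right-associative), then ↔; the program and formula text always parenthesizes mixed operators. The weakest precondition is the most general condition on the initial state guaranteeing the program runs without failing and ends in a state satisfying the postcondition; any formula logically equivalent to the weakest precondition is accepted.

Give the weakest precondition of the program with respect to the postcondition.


Working backward. After the program, the postcondition y - k = 2*w - 6 ∧ (k ≤ 3*s + 9 ↔ k + 2 < 3) must hold; in canonical form it is y = k + 2*w - 6 ∧ (k ≤ 3*s + 9 ↔ k < 1).
Before k := k - 5: y = k + 2*w - 11 ∧ (k ≤ 3*s + 14 ↔ k < 6)
Before e := 3*w + 7: y = k + 2*w - 11 ∧ (k ≤ 3*s + 14 ↔ k < 6)
Before y := e + 2*s: e + 2*s = k + 2*w - 11 ∧ (k ≤ 3*s + 14 ↔ k < 6)
Answer: WP = e + 2*s = k + 2*w - 11 ∧ (k ≤ 3*s + 14 ↔ k < 6)


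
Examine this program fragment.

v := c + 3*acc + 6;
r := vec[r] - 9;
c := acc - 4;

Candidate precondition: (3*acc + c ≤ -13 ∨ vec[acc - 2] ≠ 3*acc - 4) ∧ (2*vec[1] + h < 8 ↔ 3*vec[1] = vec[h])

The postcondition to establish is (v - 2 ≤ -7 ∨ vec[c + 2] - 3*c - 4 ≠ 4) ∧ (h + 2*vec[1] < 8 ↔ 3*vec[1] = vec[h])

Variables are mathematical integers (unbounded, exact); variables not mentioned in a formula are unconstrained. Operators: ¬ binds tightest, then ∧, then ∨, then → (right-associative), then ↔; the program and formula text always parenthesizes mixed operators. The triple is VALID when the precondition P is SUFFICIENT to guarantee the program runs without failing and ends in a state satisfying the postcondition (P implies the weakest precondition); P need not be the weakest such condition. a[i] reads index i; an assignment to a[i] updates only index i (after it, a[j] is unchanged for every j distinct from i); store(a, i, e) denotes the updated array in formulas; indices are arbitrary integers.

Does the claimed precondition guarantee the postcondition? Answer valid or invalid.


Working backward. After the program, the postcondition (v - 2 ≤ -7 ∨ vec[c + 2] - 3*c - 4 ≠ 4) ∧ (h + 2*vec[1] < 8 ↔ 3*vec[1] = vec[h]) must hold; in canonical form it is (v ≤ -5 ∨ vec[c + 2] ≠ 3*c + 8) ∧ (2*vec[1] + h < 8 ↔ 3*vec[1] = vec[h]).
Before c := acc - 4: (v ≤ -5 ∨ vec[acc - 2] ≠ 3*acc - 4) ∧ (2*vec[1] + h < 8 ↔ 3*vec[1] = vec[h])
Before r := vec[r] - 9: (v ≤ -5 ∨ vec[acc - 2] ≠ 3*acc - 4) ∧ (2*vec[1] + h < 8 ↔ 3*vec[1] = vec[h])
Before v := c + 3*acc + 6: (3*acc + c ≤ -11 ∨ vec[acc - 2] ≠ 3*acc - 4) ∧ (2*vec[1] + h < 8 ↔ 3*vec[1] = vec[h])
The weakest precondition is (3*acc + c ≤ -11 ∨ vec[acc - 2] ≠ 3*acc - 4) ∧ (2*vec[1] + h < 8 ↔ 3*vec[1] = vec[h]).
Check whether (3*acc + c ≤ -13 ∨ vec[acc - 2] ≠ 3*acc - 4) ∧ (2*vec[1] + h < 8 ↔ 3*vec[1] = vec[h]) implies it.
Every state satisfying the precondition satisfies the weakest precondition: the implication holds.
Answer: valid


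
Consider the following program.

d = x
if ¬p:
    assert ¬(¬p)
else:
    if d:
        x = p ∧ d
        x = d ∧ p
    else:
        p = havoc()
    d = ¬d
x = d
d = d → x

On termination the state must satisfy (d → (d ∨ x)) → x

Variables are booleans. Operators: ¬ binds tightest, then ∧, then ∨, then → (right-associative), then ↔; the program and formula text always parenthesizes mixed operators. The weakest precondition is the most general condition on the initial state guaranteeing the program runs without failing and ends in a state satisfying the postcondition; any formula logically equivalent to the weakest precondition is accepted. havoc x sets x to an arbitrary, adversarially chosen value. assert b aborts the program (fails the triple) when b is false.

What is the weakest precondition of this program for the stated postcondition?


Working backward. After the program, (d → (d ∨ x)) → x must hold.
Before d := d → x: ((d → x) → ((d → x) ∨ x)) → x
Before x := d: d
Then branch requires p ∧ d; else branch requires d → (¬d).
Before the if: ((¬p) → (p ∧ d)) ∧ (p → (d → (¬d)))
Before d := x: ((¬p) → (p ∧ x)) ∧ (p → (x → (¬x)))
Answer: WP = ((¬p) → (p ∧ x)) ∧ (p → (x → (¬x)))


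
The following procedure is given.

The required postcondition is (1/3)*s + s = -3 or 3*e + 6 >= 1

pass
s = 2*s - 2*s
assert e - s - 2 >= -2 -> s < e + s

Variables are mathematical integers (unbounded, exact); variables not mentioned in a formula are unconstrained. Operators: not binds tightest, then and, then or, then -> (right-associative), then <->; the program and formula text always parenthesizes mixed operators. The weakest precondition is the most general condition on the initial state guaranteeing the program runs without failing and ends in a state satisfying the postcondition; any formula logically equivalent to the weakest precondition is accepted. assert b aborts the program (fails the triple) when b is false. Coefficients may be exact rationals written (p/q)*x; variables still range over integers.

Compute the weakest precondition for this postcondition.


Working backward. After the program, the postcondition (1/3)*s + s = -3 or 3*e + 6 >= 1 must hold; in canonical form it is (4/3)*s = -3 or 3*e >= -5.
Before assert e - s - 2 >= -2 -> s < e + s: (e >= s -> e > 0) and ((4/3)*s = -3 or 3*e >= -5)
Before s := 2*s - 2*s: (e >= 0 -> e > 0) and 3*e >= -5
Before skip: (e >= 0 -> e > 0) and 3*e >= -5
Answer: WP = (e >= 0 -> e > 0) and 3*e >= -5


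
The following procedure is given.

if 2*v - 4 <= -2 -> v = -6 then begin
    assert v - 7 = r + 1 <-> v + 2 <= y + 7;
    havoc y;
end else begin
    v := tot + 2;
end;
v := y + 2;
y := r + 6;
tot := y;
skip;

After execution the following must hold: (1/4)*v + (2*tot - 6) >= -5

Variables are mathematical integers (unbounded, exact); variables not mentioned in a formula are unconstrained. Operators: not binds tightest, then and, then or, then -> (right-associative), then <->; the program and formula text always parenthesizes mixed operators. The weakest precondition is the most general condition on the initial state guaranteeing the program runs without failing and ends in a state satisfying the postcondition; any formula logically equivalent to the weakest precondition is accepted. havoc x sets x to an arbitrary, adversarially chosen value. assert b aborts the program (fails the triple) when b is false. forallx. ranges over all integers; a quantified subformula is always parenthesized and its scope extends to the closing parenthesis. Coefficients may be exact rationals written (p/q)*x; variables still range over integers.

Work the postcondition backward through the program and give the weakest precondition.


Working backward. After the program, the postcondition (1/4)*v + (2*tot - 6) >= -5 must hold; in canonical form it is 2*tot + (1/4)*v >= 1.
Before skip: 2*tot + (1/4)*v >= 1
Before tot := y: (1/4)*v + 2*y >= 1
Before y := r + 6: 2*r + (1/4)*v >= -11
Before v := y + 2: 2*r + (1/4)*y >= -23/2
Then branch requires (v = r + 8 <-> v <= y + 5) and (forall y_1. 2*r + (1/4)*y_1 >= -23/2); else branch requires 2*r + (1/4)*y >= -23/2.
Before the if: ((2*v <= 2 -> v = -6) -> ((v = r + 8 <-> v <= y + 5) and (forall y_1. 2*r + (1/4)*y_1 >= -23/2))) and ((not (2*v <= 2 -> v = -6)) -> 2*r + (1/4)*y >= -23/2)
Answer: WP = ((2*v <= 2 -> v = -6) -> ((v = r + 8 <-> v <= y + 5) and (forall y_1. 2*r + (1/4)*y_1 >= -23/2))) and ((not (2*v <= 2 -> v = -6)) -> 2*r + (1/4)*y >= -23/2)


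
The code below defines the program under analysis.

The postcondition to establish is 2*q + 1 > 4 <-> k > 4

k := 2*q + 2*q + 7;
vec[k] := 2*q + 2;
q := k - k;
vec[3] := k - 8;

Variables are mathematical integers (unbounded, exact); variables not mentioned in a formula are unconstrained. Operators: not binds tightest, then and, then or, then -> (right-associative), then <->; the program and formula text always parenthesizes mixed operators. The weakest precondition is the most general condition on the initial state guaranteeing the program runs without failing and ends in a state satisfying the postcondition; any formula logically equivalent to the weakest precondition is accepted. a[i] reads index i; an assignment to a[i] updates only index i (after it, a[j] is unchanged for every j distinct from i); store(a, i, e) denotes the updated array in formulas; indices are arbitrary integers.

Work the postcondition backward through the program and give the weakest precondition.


Working backward. After the program, the postcondition 2*q + 1 > 4 <-> k > 4 must hold; in canonical form it is 2*q > 3 <-> k > 4.
Before vec[3] := k - 8: 2*q > 3 <-> k > 4
Before q := k - k: not (k > 4)
Before vec[k] := 2*q + 2: not (k > 4)
Before k := 2*q + 2*q + 7: not (4*q > -3)
Answer: WP = not (4*q > -3)
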